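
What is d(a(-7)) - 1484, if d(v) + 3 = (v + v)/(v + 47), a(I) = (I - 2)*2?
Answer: -43159/29 ≈ -1488.2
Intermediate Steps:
a(I) = -4 + 2*I (a(I) = (-2 + I)*2 = -4 + 2*I)
d(v) = -3 + 2*v/(47 + v) (d(v) = -3 + (v + v)/(v + 47) = -3 + (2*v)/(47 + v) = -3 + 2*v/(47 + v))
d(a(-7)) - 1484 = (-141 - (-4 + 2*(-7)))/(47 + (-4 + 2*(-7))) - 1484 = (-141 - (-4 - 14))/(47 + (-4 - 14)) - 1484 = (-141 - 1*(-18))/(47 - 18) - 1484 = (-141 + 18)/29 - 1484 = (1/29)*(-123) - 1484 = -123/29 - 1484 = -43159/29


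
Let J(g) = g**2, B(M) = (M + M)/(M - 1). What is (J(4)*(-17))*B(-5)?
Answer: -1360/3 ≈ -453.33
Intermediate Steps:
B(M) = 2*M/(-1 + M) (B(M) = (2*M)/(-1 + M) = 2*M/(-1 + M))
(J(4)*(-17))*B(-5) = (4**2*(-17))*(2*(-5)/(-1 - 5)) = (16*(-17))*(2*(-5)/(-6)) = -544*(-5)*(-1)/6 = -272*5/3 = -1360/3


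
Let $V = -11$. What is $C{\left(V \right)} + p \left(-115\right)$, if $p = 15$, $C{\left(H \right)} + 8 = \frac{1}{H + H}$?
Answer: $- \frac{38127}{22} \approx -1733.0$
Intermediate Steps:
$C{\left(H \right)} = -8 + \frac{1}{2 H}$ ($C{\left(H \right)} = -8 + \frac{1}{H + H} = -8 + \frac{1}{2 H}$)
$C{\left(V \right)} + p \left(-115\right) = \left(-8 + \frac{1}{2 \left(-11\right)}\right) + 15 \left(-115\right) = \left(-8 + \frac{1}{2} \left(- \frac{1}{11}\right)\right) - 1725 = \left(-8 - \frac{1}{22}\right) - 1725 = - \frac{177}{22} - 1725 = - \frac{38127}{22}$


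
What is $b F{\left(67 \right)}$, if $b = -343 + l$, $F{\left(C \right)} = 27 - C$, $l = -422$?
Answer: $30600$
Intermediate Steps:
$b = -765$ ($b = -343 - 422 = -765$)
$b F{\left(67 \right)} = - 765 \left(27 - 67\right) = \left(-765\right) \left(-40\right) = 30600$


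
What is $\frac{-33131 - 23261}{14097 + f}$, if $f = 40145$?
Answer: $- \frac{28196}{27121} \approx -1.0396$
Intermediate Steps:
$\frac{-33131 - 23261}{14097 + f} = \frac{-33131 - 23261}{14097 + 40145} = \frac{-33131 - 23261}{54242} = \left(-33131 - 23261\right) \frac{1}{54242} = \left(-56392\right) \frac{1}{54242} = - \frac{28196}{27121}$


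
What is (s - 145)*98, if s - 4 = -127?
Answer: -26264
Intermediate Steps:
s = -123 (s = 4 - 127 = -123)
(s - 145)*98 = (-123 - 145)*98 = -268*98 = -26264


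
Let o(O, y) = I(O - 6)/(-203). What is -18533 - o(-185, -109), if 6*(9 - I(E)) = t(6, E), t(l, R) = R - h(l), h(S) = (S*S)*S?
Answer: -22572733/1218 ≈ -18533.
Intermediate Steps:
h(S) = S³ (h(S) = S²*S = S³)
t(l, R) = R - l³
I(E) = 45 - E/6 (I(E) = 9 - (E - 1*6³)/6 = 9 - (E - 1*216)/6 = 9 - (E - 216)/6 = 9 - (-216 + E)/6 = 9 + (36 - E/6) = 45 - E/6)
o(O, y) = -46/203 + O/1218 (o(O, y) = (45 - (O - 6)/6)/(-203) = (45 - (-6 + O)/6)*(-1/203) = (45 + (1 - O/6))*(-1/203) = (46 - O/6)*(-1/203) = -46/203 + O/1218)
-18533 - o(-185, -109) = -18533 - (-46/203 + (1/1218)*(-185)) = -18533 - (-46/203 - 185/1218) = -18533 - 1*(-461/1218) = -18533 + 461/1218 = -22572733/1218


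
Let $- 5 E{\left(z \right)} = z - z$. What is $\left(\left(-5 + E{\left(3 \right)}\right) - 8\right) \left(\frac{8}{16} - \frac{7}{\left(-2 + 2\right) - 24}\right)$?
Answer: $- \frac{247}{24} \approx -10.292$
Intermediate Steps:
$E{\left(z \right)} = 0$ ($E{\left(z \right)} = - \frac{z - z}{5} = \left(- \frac{1}{5}\right) 0 = 0$)
$\left(\left(-5 + E{\left(3 \right)}\right) - 8\right) \left(\frac{8}{16} - \frac{7}{\left(-2 + 2\right) - 24}\right) = \left(\left(-5 + 0\right) - 8\right) \left(\frac{8}{16} - \frac{7}{\left(-2 + 2\right) - 24}\right) = \left(-5 - 8\right) \left(8 \cdot \frac{1}{16} - \frac{7}{0 - 24}\right) = - 13 \left(\frac{1}{2} - \frac{7}{-24}\right) = - 13 \left(\frac{1}{2} - - \frac{7}{24}\right) = - 13 \left(\frac{1}{2} + \frac{7}{24}\right) = \left(-13\right) \frac{19}{24} = - \frac{247}{24}$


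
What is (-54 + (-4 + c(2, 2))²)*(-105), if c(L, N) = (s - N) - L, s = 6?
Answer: 5250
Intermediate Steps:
c(L, N) = 6 - L - N (c(L, N) = (6 - N) - L = 6 - L - N)
(-54 + (-4 + c(2, 2))²)*(-105) = (-54 + (-4 + (6 - 1*2 - 1*2))²)*(-105) = (-54 + (-4 + (6 - 2 - 2))²)*(-105) = (-54 + (-4 + 2)²)*(-105) = (-54 + (-2)²)*(-105) = (-54 + 4)*(-105) = -50*(-105) = 5250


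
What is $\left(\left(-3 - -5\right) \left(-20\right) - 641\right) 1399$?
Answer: $-952719$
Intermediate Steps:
$\left(\left(-3 - -5\right) \left(-20\right) - 641\right) 1399 = \left(\left(-3 + 5\right) \left(-20\right) - 641\right) 1399 = \left(2 \left(-20\right) - 641\right) 1399 = \left(-40 - 641\right) 1399 = \left(-681\right) 1399 = -952719$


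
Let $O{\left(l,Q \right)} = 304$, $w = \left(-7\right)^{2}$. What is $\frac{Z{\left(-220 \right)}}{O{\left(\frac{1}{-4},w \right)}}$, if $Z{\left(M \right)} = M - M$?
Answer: $0$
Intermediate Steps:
$w = 49$
$Z{\left(M \right)} = 0$
$\frac{Z{\left(-220 \right)}}{O{\left(\frac{1}{-4},w \right)}} = \frac{0}{304} = 0 \cdot \frac{1}{304} = 0$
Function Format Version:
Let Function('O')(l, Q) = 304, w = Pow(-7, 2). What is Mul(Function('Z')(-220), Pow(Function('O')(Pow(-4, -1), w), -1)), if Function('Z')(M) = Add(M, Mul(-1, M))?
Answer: 0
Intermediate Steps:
w = 49
Function('Z')(M) = 0
Mul(Function('Z')(-220), Pow(Function('O')(Pow(-4, -1), w), -1)) = Mul(0, Pow(304, -1)) = Mul(0, Rational(1, 304)) = 0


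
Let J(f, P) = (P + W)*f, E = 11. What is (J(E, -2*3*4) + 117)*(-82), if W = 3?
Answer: 9348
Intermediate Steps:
J(f, P) = f*(3 + P) (J(f, P) = (P + 3)*f = (3 + P)*f = f*(3 + P))
(J(E, -2*3*4) + 117)*(-82) = (11*(3 - 2*3*4) + 117)*(-82) = (11*(3 - 6*4) + 117)*(-82) = (11*(3 - 24) + 117)*(-82) = (11*(-21) + 117)*(-82) = (-231 + 117)*(-82) = -114*(-82) = 9348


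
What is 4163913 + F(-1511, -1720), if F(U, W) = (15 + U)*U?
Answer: 6424369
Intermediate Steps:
F(U, W) = U*(15 + U)
4163913 + F(-1511, -1720) = 4163913 - 1511*(15 - 1511) = 4163913 - 1511*(-1496) = 4163913 + 2260456 = 6424369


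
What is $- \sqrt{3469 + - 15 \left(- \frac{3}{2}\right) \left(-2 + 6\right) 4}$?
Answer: $- \sqrt{3829} \approx -61.879$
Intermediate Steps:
$- \sqrt{3469 + - 15 \left(- \frac{3}{2}\right) \left(-2 + 6\right) 4} = - \sqrt{3469 + - 15 \left(\left(-3\right) \frac{1}{2}\right) 4 \cdot 4} = - \sqrt{3469 + \left(-15\right) \left(- \frac{3}{2}\right) 16} = - \sqrt{3469 + \frac{45}{2} \cdot 16} = - \sqrt{3469 + 360} = - \sqrt{3829}$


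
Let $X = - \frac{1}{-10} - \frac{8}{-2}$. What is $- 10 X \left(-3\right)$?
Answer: $123$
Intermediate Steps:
$X = \frac{41}{10}$ ($X = \left(-1\right) \left(- \frac{1}{10}\right) - -4 = \frac{1}{10} + 4 = \frac{41}{10} \approx 4.1$)
$- 10 X \left(-3\right) = \left(-10\right) \frac{41}{10} \left(-3\right) = \left(-41\right) \left(-3\right) = 123$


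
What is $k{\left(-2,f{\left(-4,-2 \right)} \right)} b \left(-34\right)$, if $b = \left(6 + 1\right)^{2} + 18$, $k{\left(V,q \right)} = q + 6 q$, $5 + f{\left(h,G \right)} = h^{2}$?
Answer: $-175406$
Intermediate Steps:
$f{\left(h,G \right)} = -5 + h^{2}$
$k{\left(V,q \right)} = 7 q$
$b = 67$ ($b = 7^{2} + 18 = 49 + 18 = 67$)
$k{\left(-2,f{\left(-4,-2 \right)} \right)} b \left(-34\right) = 7 \left(-5 + \left(-4\right)^{2}\right) 67 \left(-34\right) = 7 \left(-5 + 16\right) 67 \left(-34\right) = 7 \cdot 11 \cdot 67 \left(-34\right) = 77 \cdot 67 \left(-34\right) = 5159 \left(-34\right) = -175406$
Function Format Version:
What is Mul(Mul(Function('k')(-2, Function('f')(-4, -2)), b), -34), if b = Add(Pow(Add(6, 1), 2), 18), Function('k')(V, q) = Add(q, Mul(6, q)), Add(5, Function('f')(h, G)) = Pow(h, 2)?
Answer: -175406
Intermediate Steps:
Function('f')(h, G) = Add(-5, Pow(h, 2))
Function('k')(V, q) = Mul(7, q)
b = 67 (b = Add(Pow(7, 2), 18) = Add(49, 18) = 67)
Mul(Mul(Function('k')(-2, Function('f')(-4, -2)), b), -34) = Mul(Mul(Mul(7, Add(-5, Pow(-4, 2))), 67), -34) = Mul(Mul(Mul(7, Add(-5, 16)), 67), -34) = Mul(Mul(Mul(7, 11), 67), -34) = Mul(Mul(77, 67), -34) = Mul(5159, -34) = -175406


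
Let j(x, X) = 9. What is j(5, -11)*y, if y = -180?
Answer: -1620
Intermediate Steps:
j(5, -11)*y = 9*(-180) = -1620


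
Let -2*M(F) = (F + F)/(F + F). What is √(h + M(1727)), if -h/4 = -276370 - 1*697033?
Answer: 3*√1730494/2 ≈ 1973.2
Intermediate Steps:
M(F) = -½ (M(F) = -(F + F)/(2*(F + F)) = -2*F/(2*(2*F)) = -2*F*1/(2*F)/2 = -½*1 = -½)
h = 3893612 (h = -4*(-276370 - 1*697033) = -4*(-276370 - 697033) = -4*(-973403) = 3893612)
√(h + M(1727)) = √(3893612 - ½) = √(7787223/2) = 3*√1730494/2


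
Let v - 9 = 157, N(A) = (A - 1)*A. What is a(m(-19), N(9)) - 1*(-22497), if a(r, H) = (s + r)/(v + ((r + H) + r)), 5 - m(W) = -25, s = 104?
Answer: 3352120/149 ≈ 22497.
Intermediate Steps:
N(A) = A*(-1 + A) (N(A) = (-1 + A)*A = A*(-1 + A))
m(W) = 30 (m(W) = 5 - 1*(-25) = 5 + 25 = 30)
v = 166 (v = 9 + 157 = 166)
a(r, H) = (104 + r)/(166 + H + 2*r) (a(r, H) = (104 + r)/(166 + ((r + H) + r)) = (104 + r)/(166 + ((H + r) + r)) = (104 + r)/(166 + (H + 2*r)) = (104 + r)/(166 + H + 2*r))
a(m(-19), N(9)) - 1*(-22497) = (104 + 30)/(166 + 9*(-1 + 9) + 2*30) - 1*(-22497) = 134/(166 + 9*8 + 60) + 22497 = 134/(166 + 72 + 60) + 22497 = 134/298 + 22497 = (1/298)*134 + 22497 = 67/149 + 22497 = 3352120/149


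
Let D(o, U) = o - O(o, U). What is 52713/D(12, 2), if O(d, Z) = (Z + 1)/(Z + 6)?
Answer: 140568/31 ≈ 4534.5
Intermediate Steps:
O(d, Z) = (1 + Z)/(6 + Z)
D(o, U) = o - (1 + U)/(6 + U)
52713/D(12, 2) = 52713/(((-1 - 1*2 + 12*(6 + 2))/(6 + 2))) = 52713/(((-1 - 2 + 12*8)/8)) = 52713/(((-1 - 2 + 96)/8)) = 52713/(((1/8)*93)) = 52713/(93/8) = 52713*(8/93) = 140568/31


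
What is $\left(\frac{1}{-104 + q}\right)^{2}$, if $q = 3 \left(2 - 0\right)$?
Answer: $\frac{1}{9604} \approx 0.00010412$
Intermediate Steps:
$q = 6$ ($q = 3 \left(2 + 0\right) = 3 \cdot 2 = 6$)
$\left(\frac{1}{-104 + q}\right)^{2} = \left(\frac{1}{-104 + 6}\right)^{2} = \left(\frac{1}{-98}\right)^{2} = \left(- \frac{1}{98}\right)^{2} = \frac{1}{9604}$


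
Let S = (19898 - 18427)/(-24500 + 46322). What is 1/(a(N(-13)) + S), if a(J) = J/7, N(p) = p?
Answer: -152754/273389 ≈ -0.55874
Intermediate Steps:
a(J) = J/7 (a(J) = J*(1/7) = J/7)
S = 1471/21822 ≈ 0.067409
1/(a(N(-13)) + S) = 1/((1/7)*(-13) + 1471/21822) = 1/(-13/7 + 1471/21822) = 1/(-273389/152754) = -152754/273389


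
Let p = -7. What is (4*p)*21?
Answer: -588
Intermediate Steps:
(4*p)*21 = (4*(-7))*21 = -28*21 = -588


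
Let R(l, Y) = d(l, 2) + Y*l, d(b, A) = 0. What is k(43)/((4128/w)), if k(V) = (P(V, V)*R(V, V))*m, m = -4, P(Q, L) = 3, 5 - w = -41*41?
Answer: -36249/4 ≈ -9062.3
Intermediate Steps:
w = 1686 (w = 5 - (-41)*41 = 5 - 1*(-1681) = 5 + 1681 = 1686)
R(l, Y) = Y*l (R(l, Y) = 0 + Y*l = Y*l)
k(V) = -12*V**2 (k(V) = (3*(V*V))*(-4) = (3*V**2)*(-4) = -12*V**2)
k(43)/((4128/w)) = (-12*43**2)/((4128/1686)) = (-12*1849)/((4128*(1/1686))) = -22188/688/281 = -22188*281/688 = -36249/4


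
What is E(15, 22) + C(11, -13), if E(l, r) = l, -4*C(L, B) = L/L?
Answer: 59/4 ≈ 14.750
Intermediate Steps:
C(L, B) = -¼ (C(L, B) = -L/(4*L) = -¼*1 = -¼)
E(15, 22) + C(11, -13) = 15 - ¼ = 59/4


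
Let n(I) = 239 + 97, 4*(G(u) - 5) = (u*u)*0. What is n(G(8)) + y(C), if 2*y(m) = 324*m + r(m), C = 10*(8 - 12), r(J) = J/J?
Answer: -12287/2 ≈ -6143.5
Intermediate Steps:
r(J) = 1
G(u) = 5 (G(u) = 5 + ((u*u)*0)/4 = 5 + (u**2*0)/4 = 5 + (1/4)*0 = 5 + 0 = 5)
C = -40 (C = 10*(-4) = -40)
y(m) = 1/2 + 162*m (y(m) = (324*m + 1)/2 = (1 + 324*m)/2 = 1/2 + 162*m)
n(I) = 336
n(G(8)) + y(C) = 336 + (1/2 + 162*(-40)) = 336 + (1/2 - 6480) = 336 - 12959/2 = -12287/2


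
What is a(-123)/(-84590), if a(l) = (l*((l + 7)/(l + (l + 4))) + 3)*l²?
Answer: 102438459/10235390 ≈ 10.008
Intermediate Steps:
a(l) = l²*(3 + l*(7 + l)/(4 + 2*l)) (a(l) = (l*((7 + l)/(l + (4 + l))) + 3)*l² = (l*((7 + l)/(4 + 2*l)) + 3)*l² = (l*(7 + l)/(4 + 2*l) + 3)*l² = (3 + l*(7 + l)/(4 + 2*l))*l² = l²*(3 + l*(7 + l)/(4 + 2*l)))
a(-123)/(-84590) = ((½)*(-123)²*(12 + (-123)² + 13*(-123))/(2 - 123))/(-84590) = ((½)*15129*(12 + 15129 - 1599)/(-121))*(-1/84590) = ((½)*15129*(-1/121)*13542)*(-1/84590) = -102438459/121*(-1/84590) = 102438459/10235390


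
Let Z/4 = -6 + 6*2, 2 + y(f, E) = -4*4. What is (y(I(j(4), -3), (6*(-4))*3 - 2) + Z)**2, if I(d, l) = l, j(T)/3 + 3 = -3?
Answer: 36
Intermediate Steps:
j(T) = -18 (j(T) = -9 + 3*(-3) = -9 - 9 = -18)
y(f, E) = -18 (y(f, E) = -2 - 4*4 = -2 - 16 = -18)
Z = 24 (Z = 4*(-6 + 6*2) = 4*(-6 + 12) = 4*6 = 24)
(y(I(j(4), -3), (6*(-4))*3 - 2) + Z)**2 = (-18 + 24)**2 = 6**2 = 36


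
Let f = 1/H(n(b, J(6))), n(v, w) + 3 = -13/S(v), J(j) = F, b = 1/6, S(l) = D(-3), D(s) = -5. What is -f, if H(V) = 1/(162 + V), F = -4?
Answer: -808/5 ≈ -161.60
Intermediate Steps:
S(l) = -5
b = 1/6 ≈ 0.16667
J(j) = -4
n(v, w) = -2/5 (n(v, w) = -3 - 13/(-5) = -3 - 13*(-1/5) = -3 + 13/5 = -2/5)
f = 808/5 (f = 1/(1/(162 - 2/5)) = 1/(1/(808/5)) = 1/(5/808) = 808/5 ≈ 161.60)
-f = -1*808/5 = -808/5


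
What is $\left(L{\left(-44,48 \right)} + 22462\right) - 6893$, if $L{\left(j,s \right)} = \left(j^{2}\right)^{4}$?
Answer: $14048223640785$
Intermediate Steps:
$L{\left(j,s \right)} = j^{8}$
$\left(L{\left(-44,48 \right)} + 22462\right) - 6893 = \left(\left(-44\right)^{8} + 22462\right) - 6893 = \left(14048223625216 + 22462\right) - 6893 = 14048223647678 - 6893 = 14048223640785$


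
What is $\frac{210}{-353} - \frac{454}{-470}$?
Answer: $\frac{30781}{82955} \approx 0.37106$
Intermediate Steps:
$\frac{210}{-353} - \frac{454}{-470} = 210 \left(- \frac{1}{353}\right) - - \frac{227}{235} = - \frac{210}{353} + \frac{227}{235} = \frac{30781}{82955}$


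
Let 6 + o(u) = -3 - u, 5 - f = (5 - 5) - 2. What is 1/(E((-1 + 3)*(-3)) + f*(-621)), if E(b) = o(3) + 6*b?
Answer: -1/4395 ≈ -0.00022753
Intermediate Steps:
f = 7 (f = 5 - ((5 - 5) - 2) = 5 - (0 - 2) = 5 - 1*(-2) = 5 + 2 = 7)
o(u) = -9 - u (o(u) = -6 + (-3 - u) = -9 - u)
E(b) = -12 + 6*b (E(b) = (-9 - 1*3) + 6*b = (-9 - 3) + 6*b = -12 + 6*b)
1/(E((-1 + 3)*(-3)) + f*(-621)) = 1/((-12 + 6*((-1 + 3)*(-3))) + 7*(-621)) = 1/((-12 + 6*(2*(-3))) - 4347) = 1/((-12 + 6*(-6)) - 4347) = 1/((-12 - 36) - 4347) = 1/(-48 - 4347) = 1/(-4395) = -1/4395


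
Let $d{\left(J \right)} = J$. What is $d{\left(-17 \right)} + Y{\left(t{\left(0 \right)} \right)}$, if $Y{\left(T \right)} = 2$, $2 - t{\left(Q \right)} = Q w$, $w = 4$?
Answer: $-15$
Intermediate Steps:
$t{\left(Q \right)} = 2 - 4 Q$ ($t{\left(Q \right)} = 2 - Q 4 = 2 - 4 Q$)
$d{\left(-17 \right)} + Y{\left(t{\left(0 \right)} \right)} = -17 + 2 = -15$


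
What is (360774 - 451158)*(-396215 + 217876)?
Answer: 16118992176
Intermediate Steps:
(360774 - 451158)*(-396215 + 217876) = -90384*(-178339) = 16118992176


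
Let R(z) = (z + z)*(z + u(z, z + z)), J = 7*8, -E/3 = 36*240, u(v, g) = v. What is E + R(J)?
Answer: -13376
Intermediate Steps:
E = -25920 (E = -108*240 = -3*8640 = -25920)
J = 56
R(z) = 4*z**2 (R(z) = (z + z)*(z + z) = (2*z)*(2*z) = 4*z**2)
E + R(J) = -25920 + 4*56**2 = -25920 + 4*3136 = -25920 + 12544 = -13376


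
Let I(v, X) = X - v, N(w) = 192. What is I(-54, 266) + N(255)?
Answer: 512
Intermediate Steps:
I(-54, 266) + N(255) = (266 - 1*(-54)) + 192 = (266 + 54) + 192 = 320 + 192 = 512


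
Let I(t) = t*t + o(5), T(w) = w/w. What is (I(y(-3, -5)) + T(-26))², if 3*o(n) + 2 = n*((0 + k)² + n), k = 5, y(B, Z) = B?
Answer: 31684/9 ≈ 3520.4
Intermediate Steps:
T(w) = 1
o(n) = -⅔ + n*(25 + n)/3 (o(n) = -⅔ + (n*((0 + 5)² + n))/3 = -⅔ + (n*(5² + n))/3 = -⅔ + (n*(25 + n))/3 = -⅔ + n*(25 + n)/3)
I(t) = 148/3 + t² (I(t) = t*t + (-⅔ + (⅓)*5² + (25/3)*5) = t² + (-⅔ + (⅓)*25 + 125/3) = t² + (-⅔ + 25/3 + 125/3) = t² + 148/3 = 148/3 + t²)
(I(y(-3, -5)) + T(-26))² = ((148/3 + (-3)²) + 1)² = ((148/3 + 9) + 1)² = (175/3 + 1)² = (178/3)² = 31684/9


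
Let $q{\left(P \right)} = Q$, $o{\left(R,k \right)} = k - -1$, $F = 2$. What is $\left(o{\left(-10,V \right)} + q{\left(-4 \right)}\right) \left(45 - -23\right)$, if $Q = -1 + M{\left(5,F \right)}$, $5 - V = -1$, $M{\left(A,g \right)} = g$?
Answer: $544$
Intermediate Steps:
$V = 6$ ($V = 5 - -1 = 5 + 1 = 6$)
$Q = 1$ ($Q = -1 + 2 = 1$)
$o{\left(R,k \right)} = 1 + k$ ($o{\left(R,k \right)} = k + 1 = 1 + k$)
$q{\left(P \right)} = 1$
$\left(o{\left(-10,V \right)} + q{\left(-4 \right)}\right) \left(45 - -23\right) = \left(\left(1 + 6\right) + 1\right) \left(45 - -23\right) = \left(7 + 1\right) \left(45 + 23\right) = 8 \cdot 68 = 544$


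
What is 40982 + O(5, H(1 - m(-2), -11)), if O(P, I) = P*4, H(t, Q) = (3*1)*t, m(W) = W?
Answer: 41002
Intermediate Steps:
H(t, Q) = 3*t
O(P, I) = 4*P
40982 + O(5, H(1 - m(-2), -11)) = 40982 + 4*5 = 40982 + 20 = 41002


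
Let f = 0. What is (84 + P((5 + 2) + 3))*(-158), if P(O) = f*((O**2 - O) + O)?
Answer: -13272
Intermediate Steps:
P(O) = 0 (P(O) = 0*((O**2 - O) + O) = 0*O**2 = 0)
(84 + P((5 + 2) + 3))*(-158) = (84 + 0)*(-158) = 84*(-158) = -13272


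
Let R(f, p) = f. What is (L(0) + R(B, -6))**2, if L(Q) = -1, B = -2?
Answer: 9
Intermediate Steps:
(L(0) + R(B, -6))**2 = (-1 - 2)**2 = (-3)**2 = 9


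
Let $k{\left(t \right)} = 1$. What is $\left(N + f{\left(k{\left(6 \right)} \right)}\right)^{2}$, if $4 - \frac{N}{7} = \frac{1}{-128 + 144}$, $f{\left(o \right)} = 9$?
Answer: $\frac{342225}{256} \approx 1336.8$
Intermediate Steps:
$N = \frac{441}{16}$ ($N = 28 - \frac{7}{-128 + 144} = 28 - \frac{7}{16} = \frac{441}{16} \approx 27.563$)
$\left(N + f{\left(k{\left(6 \right)} \right)}\right)^{2} = \left(\frac{441}{16} + 9\right)^{2} = \left(\frac{585}{16}\right)^{2} = \frac{342225}{256}$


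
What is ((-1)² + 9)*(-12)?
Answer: -120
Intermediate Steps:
((-1)² + 9)*(-12) = (1 + 9)*(-12) = 10*(-12) = -120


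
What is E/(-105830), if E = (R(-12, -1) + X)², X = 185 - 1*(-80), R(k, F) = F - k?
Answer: -38088/52915 ≈ -0.71980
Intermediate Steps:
X = 265 (X = 185 + 80 = 265)
E = 76176 (E = ((-1 - 1*(-12)) + 265)² = ((-1 + 12) + 265)² = (11 + 265)² = 276² = 76176)
E/(-105830) = 76176/(-105830) = 76176*(-1/105830) = -38088/52915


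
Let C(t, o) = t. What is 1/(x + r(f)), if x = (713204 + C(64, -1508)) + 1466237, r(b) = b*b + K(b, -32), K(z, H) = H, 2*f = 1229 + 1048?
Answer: 4/13902621 ≈ 2.8772e-7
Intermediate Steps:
f = 2277/2 (f = (1229 + 1048)/2 = (½)*2277 = 2277/2 ≈ 1138.5)
r(b) = -32 + b² (r(b) = b*b - 32 = b² - 32 = -32 + b²)
x = 2179505 (x = (713204 + 64) + 1466237 = 713268 + 1466237 = 2179505)
1/(x + r(f)) = 1/(2179505 + (-32 + (2277/2)²)) = 1/(2179505 + (-32 + 5184729/4)) = 1/(2179505 + 5184601/4) = 1/(13902621/4) = 4/13902621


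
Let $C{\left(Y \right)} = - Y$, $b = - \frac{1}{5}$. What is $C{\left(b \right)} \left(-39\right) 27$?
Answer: $- \frac{1053}{5} \approx -210.6$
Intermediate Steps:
$b = - \frac{1}{5}$ ($b = \left(-1\right) \frac{1}{5} = - \frac{1}{5} \approx -0.2$)
$C{\left(b \right)} \left(-39\right) 27 = \left(-1\right) \left(- \frac{1}{5}\right) \left(-39\right) 27 = \frac{1}{5} \left(-39\right) 27 = \left(- \frac{39}{5}\right) 27 = - \frac{1053}{5}$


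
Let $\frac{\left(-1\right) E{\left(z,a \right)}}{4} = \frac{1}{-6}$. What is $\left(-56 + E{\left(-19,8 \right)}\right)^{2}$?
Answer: $\frac{27556}{9} \approx 3061.8$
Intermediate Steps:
$E{\left(z,a \right)} = \frac{2}{3}$ ($E{\left(z,a \right)} = - \frac{4}{-6} = \left(-4\right) \left(- \frac{1}{6}\right) = \frac{2}{3}$)
$\left(-56 + E{\left(-19,8 \right)}\right)^{2} = \left(-56 + \frac{2}{3}\right)^{2} = \left(- \frac{166}{3}\right)^{2} = \frac{27556}{9}$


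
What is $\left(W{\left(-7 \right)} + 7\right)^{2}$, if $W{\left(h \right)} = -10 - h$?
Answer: $16$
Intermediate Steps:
$\left(W{\left(-7 \right)} + 7\right)^{2} = \left(\left(-10 - -7\right) + 7\right)^{2} = \left(\left(-10 + 7\right) + 7\right)^{2} = \left(-3 + 7\right)^{2} = 4^{2} = 16$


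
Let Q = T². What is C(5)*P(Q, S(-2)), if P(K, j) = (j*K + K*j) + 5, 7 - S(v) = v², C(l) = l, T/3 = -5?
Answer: 6775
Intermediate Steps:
T = -15 (T = 3*(-5) = -15)
S(v) = 7 - v²
Q = 225 (Q = (-15)² = 225)
P(K, j) = 5 + 2*K*j (P(K, j) = (K*j + K*j) + 5 = 2*K*j + 5 = 5 + 2*K*j)
C(5)*P(Q, S(-2)) = 5*(5 + 2*225*(7 - 1*(-2)²)) = 5*(5 + 2*225*(7 - 1*4)) = 5*(5 + 2*225*(7 - 4)) = 5*(5 + 2*225*3) = 5*(5 + 1350) = 5*1355 = 6775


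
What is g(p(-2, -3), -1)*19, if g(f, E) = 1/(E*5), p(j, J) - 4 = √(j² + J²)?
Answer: -19/5 ≈ -3.8000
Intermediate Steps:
p(j, J) = 4 + √(J² + j²) (p(j, J) = 4 + √(j² + J²) = 4 + √(J² + j²))
g(f, E) = 1/(5*E)
g(p(-2, -3), -1)*19 = ((⅕)/(-1))*19 = ((⅕)*(-1))*19 = -⅕*19 = -19/5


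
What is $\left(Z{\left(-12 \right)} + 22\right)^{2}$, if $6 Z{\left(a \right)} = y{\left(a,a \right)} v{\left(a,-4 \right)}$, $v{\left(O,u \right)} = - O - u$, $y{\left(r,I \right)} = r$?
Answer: $100$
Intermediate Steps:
$Z{\left(a \right)} = \frac{a \left(4 - a\right)}{6}$ ($Z{\left(a \right)} = \frac{a \left(- a - -4\right)}{6} = \frac{a \left(- a + 4\right)}{6} = \frac{a \left(4 - a\right)}{6}$)
$\left(Z{\left(-12 \right)} + 22\right)^{2} = \left(\frac{1}{6} \left(-12\right) \left(4 - -12\right) + 22\right)^{2} = \left(\frac{1}{6} \left(-12\right) \left(4 + 12\right) + 22\right)^{2} = \left(\frac{1}{6} \left(-12\right) 16 + 22\right)^{2} = \left(-32 + 22\right)^{2} = \left(-10\right)^{2} = 100$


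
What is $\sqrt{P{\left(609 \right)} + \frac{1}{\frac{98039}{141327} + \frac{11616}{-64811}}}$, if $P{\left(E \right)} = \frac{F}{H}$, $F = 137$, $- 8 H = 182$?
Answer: $\frac{i \sqrt{749948752279538555626883}}{428823958927} \approx 2.0195 i$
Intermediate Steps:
$H = - \frac{91}{4}$ ($H = \left(- \frac{1}{8}\right) 182 = - \frac{91}{4} \approx -22.75$)
$P{\left(E \right)} = - \frac{548}{91}$ ($P{\left(E \right)} = \frac{137}{- \frac{91}{4}} = 137 \left(- \frac{4}{91}\right) = - \frac{548}{91}$)
$\sqrt{P{\left(609 \right)} + \frac{1}{\frac{98039}{141327} + \frac{11616}{-64811}}} = \sqrt{- \frac{548}{91} + \frac{1}{\frac{98039}{141327} + \frac{11616}{-64811}}} = \sqrt{- \frac{548}{91} + \frac{1}{98039 \cdot \frac{1}{141327} + 11616 \left(- \frac{1}{64811}\right)}} = \sqrt{- \frac{548}{91} + \frac{1}{\frac{98039}{141327} - \frac{11616}{64811}}} = \sqrt{- \frac{548}{91} + \frac{1}{\frac{4712351197}{9159544197}}} = \sqrt{- \frac{548}{91} + \frac{9159544197}{4712351197}} = \sqrt{- \frac{1748849934029}{428823958927}} = \frac{i \sqrt{749948752279538555626883}}{428823958927}$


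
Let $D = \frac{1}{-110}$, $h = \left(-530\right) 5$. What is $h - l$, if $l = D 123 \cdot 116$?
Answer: $- \frac{138616}{55} \approx -2520.3$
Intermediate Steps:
$h = -2650$
$D = - \frac{1}{110} \approx -0.0090909$
$l = - \frac{7134}{55}$ ($l = \left(- \frac{1}{110}\right) 123 \cdot 116 = \left(- \frac{123}{110}\right) 116 = - \frac{7134}{55} \approx -129.71$)
$h - l = -2650 - - \frac{7134}{55} = -2650 + \frac{7134}{55} = - \frac{138616}{55}$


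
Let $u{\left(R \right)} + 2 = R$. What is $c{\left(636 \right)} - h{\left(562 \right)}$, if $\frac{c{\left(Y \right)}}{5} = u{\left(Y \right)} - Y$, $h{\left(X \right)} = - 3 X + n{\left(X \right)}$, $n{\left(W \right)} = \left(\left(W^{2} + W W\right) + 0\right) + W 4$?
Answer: $-632260$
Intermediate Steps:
$n{\left(W \right)} = 2 W^{2} + 4 W$ ($n{\left(W \right)} = \left(\left(W^{2} + W^{2}\right) + 0\right) + 4 W = \left(2 W^{2} + 0\right) + 4 W = 2 W^{2} + 4 W$)
$u{\left(R \right)} = -2 + R$
$h{\left(X \right)} = - 3 X + 2 X \left(2 + X\right)$
$c{\left(Y \right)} = -10$ ($c{\left(Y \right)} = 5 \left(\left(-2 + Y\right) - Y\right) = 5 \left(-2\right) = -10$)
$c{\left(636 \right)} - h{\left(562 \right)} = -10 - 562 \left(1 + 2 \cdot 562\right) = -10 - 562 \left(1 + 1124\right) = -10 - 562 \cdot 1125 = -10 - 632250 = -632260$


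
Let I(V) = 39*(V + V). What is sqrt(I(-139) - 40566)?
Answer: 12*I*sqrt(357) ≈ 226.73*I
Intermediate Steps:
I(V) = 78*V (I(V) = 39*(2*V) = 78*V)
sqrt(I(-139) - 40566) = sqrt(78*(-139) - 40566) = sqrt(-10842 - 40566) = sqrt(-51408) = 12*I*sqrt(357)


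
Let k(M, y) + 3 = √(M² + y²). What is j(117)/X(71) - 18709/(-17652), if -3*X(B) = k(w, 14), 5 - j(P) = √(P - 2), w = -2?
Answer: 2779079/3371532 - 150*√2/191 + 9*√115/191 + 30*√230/191 ≈ 2.6010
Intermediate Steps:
j(P) = 5 - √(-2 + P) (j(P) = 5 - √(P - 2) = 5 - √(-2 + P))
k(M, y) = -3 + √(M² + y²)
X(B) = 1 - 10*√2/3 (X(B) = -(-3 + √((-2)² + 14²))/3 = -(-3 + √(4 + 196))/3 = -(-3 + √200)/3 = -(-3 + 10*√2)/3 = 1 - 10*√2/3)
j(117)/X(71) - 18709/(-17652) = (5 - √(-2 + 117))/(1 - 10*√2/3) - 18709/(-17652) = (5 - √115)/(1 - 10*√2/3) - 18709*(-1/17652) = (5 - √115)/(1 - 10*√2/3) + 18709/17652 = 18709/17652 + (5 - √115)/(1 - 10*√2/3)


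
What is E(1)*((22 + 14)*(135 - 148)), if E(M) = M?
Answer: -468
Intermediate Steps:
E(1)*((22 + 14)*(135 - 148)) = 1*((22 + 14)*(135 - 148)) = 1*(36*(-13)) = 1*(-468) = -468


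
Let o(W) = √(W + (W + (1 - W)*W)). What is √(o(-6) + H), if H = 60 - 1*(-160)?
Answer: √(220 + 3*I*√6) ≈ 14.834 + 0.2477*I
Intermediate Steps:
H = 220 (H = 60 + 160 = 220)
o(W) = √(2*W + W*(1 - W)) (o(W) = √(W + (W + W*(1 - W))) = √(2*W + W*(1 - W)))
√(o(-6) + H) = √(√(-6*(3 - 1*(-6))) + 220) = √(√(-6*(3 + 6)) + 220) = √(√(-6*9) + 220) = √(√(-54) + 220) = √(3*I*√6 + 220) = √(220 + 3*I*√6)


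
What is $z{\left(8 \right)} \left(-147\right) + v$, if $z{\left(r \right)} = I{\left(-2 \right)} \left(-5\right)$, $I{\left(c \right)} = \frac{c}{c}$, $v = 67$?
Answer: $802$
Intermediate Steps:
$I{\left(c \right)} = 1$
$z{\left(r \right)} = -5$ ($z{\left(r \right)} = 1 \left(-5\right) = -5$)
$z{\left(8 \right)} \left(-147\right) + v = \left(-5\right) \left(-147\right) + 67 = 735 + 67 = 802$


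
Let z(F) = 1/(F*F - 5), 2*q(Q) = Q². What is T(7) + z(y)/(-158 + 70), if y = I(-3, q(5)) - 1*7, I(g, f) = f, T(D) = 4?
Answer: 8887/2222 ≈ 3.9995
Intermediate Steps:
q(Q) = Q²/2
y = 11/2 (y = (½)*5² - 1*7 = (½)*25 - 7 = 25/2 - 7 = 11/2 ≈ 5.5000)
z(F) = 1/(-5 + F²) (z(F) = 1/(F² - 5) = 1/(-5 + F²))
T(7) + z(y)/(-158 + 70) = 4 + 1/((-5 + (11/2)²)*(-158 + 70)) = 4 + 1/((-5 + 121/4)*(-88)) = 4 - 1/88/(101/4) = 4 + (4/101)*(-1/88) = 4 - 1/2222 = 8887/2222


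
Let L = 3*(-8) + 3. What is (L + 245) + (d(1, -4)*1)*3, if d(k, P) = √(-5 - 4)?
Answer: 224 + 9*I ≈ 224.0 + 9.0*I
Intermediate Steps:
d(k, P) = 3*I (d(k, P) = √(-9) = 3*I)
L = -21 (L = -24 + 3 = -21)
(L + 245) + (d(1, -4)*1)*3 = (-21 + 245) + ((3*I)*1)*3 = 224 + (3*I)*3 = 224 + 9*I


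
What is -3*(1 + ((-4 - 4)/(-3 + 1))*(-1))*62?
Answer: 558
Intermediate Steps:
-3*(1 + ((-4 - 4)/(-3 + 1))*(-1))*62 = -3*(1 - 8/(-2)*(-1))*62 = -3*(1 - 8*(-½)*(-1))*62 = -3*(1 + 4*(-1))*62 = -3*(1 - 4)*62 = -(-9)*62 = -3*(-186) = 558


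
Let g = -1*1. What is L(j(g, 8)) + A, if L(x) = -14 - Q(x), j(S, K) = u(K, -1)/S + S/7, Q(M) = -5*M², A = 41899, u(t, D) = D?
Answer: 2052545/49 ≈ 41889.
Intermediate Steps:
g = -1
j(S, K) = -1/S + S/7
L(x) = -14 + 5*x² (L(x) = -14 - (-5)*x² = -14 + 5*x²)
L(j(g, 8)) + A = (-14 + 5*(-1/(-1) + (⅐)*(-1))²) + 41899 = (-14 + 5*(-1*(-1) - ⅐)²) + 41899 = (-14 + 5*(1 - ⅐)²) + 41899 = (-14 + 5*(6/7)²) + 41899 = (-14 + 5*(36/49)) + 41899 = (-14 + 180/49) + 41899 = -506/49 + 41899 = 2052545/49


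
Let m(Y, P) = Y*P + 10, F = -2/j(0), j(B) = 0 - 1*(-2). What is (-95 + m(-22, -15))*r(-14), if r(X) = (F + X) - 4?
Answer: -4655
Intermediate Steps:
j(B) = 2 (j(B) = 0 + 2 = 2)
F = -1 (F = -2/2 = -2*½ = -1)
m(Y, P) = 10 + P*Y (m(Y, P) = P*Y + 10 = 10 + P*Y)
r(X) = -5 + X (r(X) = (-1 + X) - 4 = -5 + X)
(-95 + m(-22, -15))*r(-14) = (-95 + (10 - 15*(-22)))*(-5 - 14) = (-95 + (10 + 330))*(-19) = (-95 + 340)*(-19) = 245*(-19) = -4655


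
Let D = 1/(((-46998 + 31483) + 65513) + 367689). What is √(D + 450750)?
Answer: √78638940308944437/417687 ≈ 671.38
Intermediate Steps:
D = 1/417687 (D = 1/((-15515 + 65513) + 367689) = 1/(49998 + 367689) = 1/417687 ≈ 2.3941e-6)
√(D + 450750) = √(1/417687 + 450750) = √(188272415251/417687) = √78638940308944437/417687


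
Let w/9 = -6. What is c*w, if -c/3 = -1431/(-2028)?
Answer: 38637/338 ≈ 114.31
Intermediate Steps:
w = -54 (w = 9*(-6) = -54)
c = -1431/676 (c = -(-4293)/(-2028) = -(-4293)*(-1)/2028 = -3*477/676 = -1431/676 ≈ -2.1169)
c*w = -1431/676*(-54) = 38637/338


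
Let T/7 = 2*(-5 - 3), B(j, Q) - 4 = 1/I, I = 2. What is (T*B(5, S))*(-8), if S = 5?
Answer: 4032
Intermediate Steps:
B(j, Q) = 9/2 (B(j, Q) = 4 + 1/2 = 9/2)
T = -112 (T = 7*(2*(-5 - 3)) = 7*(2*(-8)) = 7*(-16) = -112)
(T*B(5, S))*(-8) = -112*9/2*(-8) = -504*(-8) = 4032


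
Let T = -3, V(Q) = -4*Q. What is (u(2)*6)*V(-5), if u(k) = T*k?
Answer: -720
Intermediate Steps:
u(k) = -3*k
(u(2)*6)*V(-5) = (-3*2*6)*(-4*(-5)) = -6*6*20 = -36*20 = -720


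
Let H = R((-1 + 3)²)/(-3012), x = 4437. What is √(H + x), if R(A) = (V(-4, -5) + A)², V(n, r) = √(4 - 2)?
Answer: √(10063262178 - 6024*√2)/1506 ≈ 66.611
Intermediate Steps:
V(n, r) = √2
R(A) = (A + √2)² (R(A) = (√2 + A)² = (A + √2)²)
H = -(4 + √2)²/3012 (H = ((-1 + 3)² + √2)²/(-3012) = (2² + √2)²*(-1/3012) = (4 + √2)²*(-1/3012) = -(4 + √2)²/3012 ≈ -0.0097323)
√(H + x) = √(-(4 + √2)²/3012 + 4437) = √(4437 - (4 + √2)²/3012)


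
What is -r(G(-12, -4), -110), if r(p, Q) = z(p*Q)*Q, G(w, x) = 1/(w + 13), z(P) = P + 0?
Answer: -12100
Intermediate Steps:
z(P) = P
G(w, x) = 1/(13 + w)
r(p, Q) = p*Q**2 (r(p, Q) = (p*Q)*Q = (Q*p)*Q = p*Q**2)
-r(G(-12, -4), -110) = -(-110)**2/(13 - 12) = -12100/1 = -12100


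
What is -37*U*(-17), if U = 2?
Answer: 1258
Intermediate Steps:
-37*U*(-17) = -37*2*(-17) = -74*(-17) = 1258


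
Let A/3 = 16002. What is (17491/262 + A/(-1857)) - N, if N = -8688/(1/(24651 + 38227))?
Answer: 88595263565797/162178 ≈ 5.4628e+8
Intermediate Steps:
A = 48006 (A = 3*16002 = 48006)
N = -546284064 (N = -8688/(1/62878) = -8688/1/62878 = -8688*62878 = -546284064)
(17491/262 + A/(-1857)) - N = (17491/262 + 48006/(-1857)) - 1*(-546284064) = (17491*(1/262) + 48006*(-1/1857)) + 546284064 = (17491/262 - 16002/619) + 546284064 = 6634405/162178 + 546284064 = 88595263565797/162178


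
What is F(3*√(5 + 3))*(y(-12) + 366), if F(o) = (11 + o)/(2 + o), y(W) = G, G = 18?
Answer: 4800/17 + 5184*√2/17 ≈ 713.60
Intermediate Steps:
y(W) = 18
F(o) = (11 + o)/(2 + o)
F(3*√(5 + 3))*(y(-12) + 366) = ((11 + 3*√(5 + 3))/(2 + 3*√(5 + 3)))*(18 + 366) = ((11 + 3*√8)/(2 + 3*√8))*384 = ((11 + 3*(2*√2))/(2 + 3*(2*√2)))*384 = ((11 + 6*√2)/(2 + 6*√2))*384 = 384*(11 + 6*√2)/(2 + 6*√2)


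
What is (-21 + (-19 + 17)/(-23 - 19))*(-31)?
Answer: 13640/21 ≈ 649.52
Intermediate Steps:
(-21 + (-19 + 17)/(-23 - 19))*(-31) = (-21 - 2/(-42))*(-31) = (-21 - 2*(-1/42))*(-31) = (-21 + 1/21)*(-31) = -440/21*(-31) = 13640/21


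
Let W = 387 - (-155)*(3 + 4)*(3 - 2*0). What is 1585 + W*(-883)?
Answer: -3214301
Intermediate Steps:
W = 3642 (W = 387 - (-155)*7*(3 + 0) = 387 - (-155)*7*3 = 387 - (-155)*21 = 387 - 1*(-3255) = 387 + 3255 = 3642)
1585 + W*(-883) = 1585 + 3642*(-883) = 1585 - 3215886 = -3214301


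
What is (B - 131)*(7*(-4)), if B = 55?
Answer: 2128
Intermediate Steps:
(B - 131)*(7*(-4)) = (55 - 131)*(7*(-4)) = -76*(-28) = 2128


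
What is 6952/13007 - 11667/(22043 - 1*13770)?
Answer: -94238773/107606911 ≈ -0.87577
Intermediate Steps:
6952/13007 - 11667/(22043 - 1*13770) = 6952*(1/13007) - 11667/(22043 - 13770) = 6952/13007 - 11667/8273 = -94238773/107606911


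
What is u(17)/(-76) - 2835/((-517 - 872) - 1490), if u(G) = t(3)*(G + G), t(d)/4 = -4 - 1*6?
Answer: 1032725/54701 ≈ 18.879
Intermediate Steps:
t(d) = -40 (t(d) = 4*(-4 - 1*6) = 4*(-4 - 6) = 4*(-10) = -40)
u(G) = -80*G (u(G) = -40*(G + G) = -80*G)
u(17)/(-76) - 2835/((-517 - 872) - 1490) = -80*17/(-76) - 2835/((-517 - 872) - 1490) = -1360*(-1/76) - 2835/(-1389 - 1490) = 340/19 - 2835/(-2879) = 340/19 - 2835*(-1/2879) = 340/19 + 2835/2879 = 1032725/54701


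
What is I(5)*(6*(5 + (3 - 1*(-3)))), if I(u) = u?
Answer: 330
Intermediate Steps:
I(5)*(6*(5 + (3 - 1*(-3)))) = 5*(6*(5 + (3 - 1*(-3)))) = 5*(6*(5 + (3 + 3))) = 5*(6*(5 + 6)) = 5*(6*11) = 5*66 = 330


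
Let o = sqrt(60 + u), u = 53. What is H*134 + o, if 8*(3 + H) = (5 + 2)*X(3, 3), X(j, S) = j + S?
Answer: 603/2 + sqrt(113) ≈ 312.13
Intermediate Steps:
X(j, S) = S + j
H = 9/4 (H = -3 + ((5 + 2)*(3 + 3))/8 = -3 + (7*6)/8 = -3 + (1/8)*42 = -3 + 21/4 = 9/4 ≈ 2.2500)
o = sqrt(113) (o = sqrt(60 + 53) = sqrt(113) ≈ 10.630)
H*134 + o = (9/4)*134 + sqrt(113) = 603/2 + sqrt(113)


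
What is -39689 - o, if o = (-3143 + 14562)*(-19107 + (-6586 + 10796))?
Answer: 170069154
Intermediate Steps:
o = -170108843 (o = 11419*(-19107 + 4210) = 11419*(-14897) = -170108843)
-39689 - o = -39689 - 1*(-170108843) = -39689 + 170108843 = 170069154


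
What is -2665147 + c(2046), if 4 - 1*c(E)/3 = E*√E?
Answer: -2665135 - 6138*√2046 ≈ -2.9428e+6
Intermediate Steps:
c(E) = 12 - 3*E^(3/2) (c(E) = 12 - 3*E*√E = 12 - 3*E^(3/2))
-2665147 + c(2046) = -2665147 + (12 - 6138*√2046) = -2665135 - 6138*√2046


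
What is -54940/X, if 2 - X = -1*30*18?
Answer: -27470/271 ≈ -101.37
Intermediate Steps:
X = 542 (X = 2 - (-1*30)*18 = 2 - (-30)*18 = 2 - 1*(-540) = 2 + 540 = 542)
-54940/X = -54940/542 = -54940*1/542 = -27470/271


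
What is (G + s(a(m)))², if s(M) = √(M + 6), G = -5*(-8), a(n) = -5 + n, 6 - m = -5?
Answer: 1612 + 160*√3 ≈ 1889.1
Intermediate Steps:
m = 11 (m = 6 - 1*(-5) = 6 + 5 = 11)
G = 40
s(M) = √(6 + M)
(G + s(a(m)))² = (40 + √(6 + (-5 + 11)))² = (40 + √(6 + 6))² = (40 + √12)² = (40 + 2*√3)²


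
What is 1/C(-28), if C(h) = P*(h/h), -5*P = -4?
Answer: 5/4 ≈ 1.2500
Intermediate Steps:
P = ⅘ (P = -⅕*(-4) = ⅘ ≈ 0.80000)
C(h) = ⅘ (C(h) = 4*(h/h)/5 = (⅘)*1 = ⅘)
1/C(-28) = 1/(⅘) = 5/4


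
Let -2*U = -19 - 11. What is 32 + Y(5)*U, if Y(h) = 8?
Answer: 152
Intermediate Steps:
U = 15 (U = -(-19 - 11)/2 = -1/2*(-30) = 15)
32 + Y(5)*U = 32 + 8*15 = 32 + 120 = 152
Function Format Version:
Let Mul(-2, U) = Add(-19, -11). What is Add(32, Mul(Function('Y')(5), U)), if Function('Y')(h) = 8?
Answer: 152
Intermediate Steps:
U = 15 (U = Mul(Rational(-1, 2), Add(-19, -11)) = Mul(Rational(-1, 2), -30) = 15)
Add(32, Mul(Function('Y')(5), U)) = Add(32, Mul(8, 15)) = Add(32, 120) = 152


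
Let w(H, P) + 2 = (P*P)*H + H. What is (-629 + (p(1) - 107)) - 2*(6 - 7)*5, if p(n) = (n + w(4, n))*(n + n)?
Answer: -712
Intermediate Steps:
w(H, P) = -2 + H + H*P² (w(H, P) = -2 + ((P*P)*H + H) = -2 + (P²*H + H) = -2 + (H*P² + H) = -2 + (H + H*P²) = -2 + H + H*P²)
p(n) = 2*n*(2 + n + 4*n²) (p(n) = (n + (-2 + 4 + 4*n²))*(n + n) = (n + (2 + 4*n²))*(2*n) = (2 + n + 4*n²)*(2*n) = 2*n*(2 + n + 4*n²))
(-629 + (p(1) - 107)) - 2*(6 - 7)*5 = (-629 + (2*1*(2 + 1 + 4*1²) - 107)) - 2*(6 - 7)*5 = (-629 + (2*1*(2 + 1 + 4*1) - 107)) - (-2)*5 = (-629 + (2*1*(2 + 1 + 4) - 107)) - 2*(-5) = (-629 + (2*1*7 - 107)) + 10 = (-629 + (14 - 107)) + 10 = (-629 - 93) + 10 = -722 + 10 = -712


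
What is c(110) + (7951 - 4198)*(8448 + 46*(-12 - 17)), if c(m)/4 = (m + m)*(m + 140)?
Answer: 26918842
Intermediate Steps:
c(m) = 8*m*(140 + m) (c(m) = 4*((m + m)*(m + 140)) = 4*((2*m)*(140 + m)) = 4*(2*m*(140 + m)) = 8*m*(140 + m))
c(110) + (7951 - 4198)*(8448 + 46*(-12 - 17)) = 8*110*(140 + 110) + (7951 - 4198)*(8448 + 46*(-12 - 17)) = 8*110*250 + 3753*(8448 + 46*(-29)) = 220000 + 3753*(8448 - 1334) = 220000 + 3753*7114 = 220000 + 26698842 = 26918842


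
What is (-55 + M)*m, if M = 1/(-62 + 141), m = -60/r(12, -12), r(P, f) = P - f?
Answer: 10860/79 ≈ 137.47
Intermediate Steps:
m = -5/2 (m = -60/(12 - 1*(-12)) = -60/(12 + 12) = -60/24 = -60*1/24 = -5/2 ≈ -2.5000)
M = 1/79 ≈ 0.012658
(-55 + M)*m = (-55 + 1/79)*(-5/2) = -4344/79*(-5/2) = 10860/79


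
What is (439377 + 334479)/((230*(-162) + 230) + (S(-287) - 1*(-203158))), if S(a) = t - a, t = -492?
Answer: 773856/165923 ≈ 4.6639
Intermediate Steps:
S(a) = -492 - a
(439377 + 334479)/((230*(-162) + 230) + (S(-287) - 1*(-203158))) = (439377 + 334479)/((230*(-162) + 230) + ((-492 - 1*(-287)) - 1*(-203158))) = 773856/((-37260 + 230) + ((-492 + 287) + 203158)) = 773856/(-37030 + (-205 + 203158)) = 773856/(-37030 + 202953) = 773856/165923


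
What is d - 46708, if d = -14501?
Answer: -61209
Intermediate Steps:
d - 46708 = -14501 - 46708 = -61209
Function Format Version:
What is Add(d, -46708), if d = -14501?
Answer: -61209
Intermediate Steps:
Add(d, -46708) = Add(-14501, -46708) = -61209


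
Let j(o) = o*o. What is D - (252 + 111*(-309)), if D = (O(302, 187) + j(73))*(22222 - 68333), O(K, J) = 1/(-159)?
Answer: -39064897937/159 ≈ -2.4569e+8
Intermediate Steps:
O(K, J) = -1/159
j(o) = o²
D = -39070311410/159 (D = (-1/159 + 73²)*(22222 - 68333) = (-1/159 + 5329)*(-46111) = (847310/159)*(-46111) = -39070311410/159 ≈ -2.4573e+8)
D - (252 + 111*(-309)) = -39070311410/159 - (252 + 111*(-309)) = -39070311410/159 - (252 - 34299) = -39070311410/159 - 1*(-34047) = -39070311410/159 + 34047 = -39064897937/159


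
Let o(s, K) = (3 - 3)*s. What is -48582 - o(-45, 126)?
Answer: -48582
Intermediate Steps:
o(s, K) = 0 (o(s, K) = 0*s = 0)
-48582 - o(-45, 126) = -48582 - 1*0 = -48582 + 0 = -48582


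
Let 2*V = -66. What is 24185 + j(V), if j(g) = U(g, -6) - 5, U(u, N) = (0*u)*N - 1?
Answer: 24179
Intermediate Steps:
V = -33 (V = (1/2)*(-66) = -33)
U(u, N) = -1 (U(u, N) = 0*N - 1 = 0 - 1 = -1)
j(g) = -6 (j(g) = -1 - 5 = -6)
24185 + j(V) = 24185 - 6 = 24179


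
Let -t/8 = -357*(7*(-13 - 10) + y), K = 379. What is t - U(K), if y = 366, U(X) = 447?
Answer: 585033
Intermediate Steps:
t = 585480 (t = -(-2856)*(7*(-13 - 10) + 366) = -(-2856)*(7*(-23) + 366) = -(-2856)*(-161 + 366) = -(-2856)*205 = -8*(-73185) = 585480)
t - U(K) = 585480 - 1*447 = 585480 - 447 = 585033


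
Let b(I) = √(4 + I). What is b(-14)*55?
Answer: 55*I*√10 ≈ 173.93*I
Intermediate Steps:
b(-14)*55 = √(4 - 14)*55 = √(-10)*55 = (I*√10)*55 = 55*I*√10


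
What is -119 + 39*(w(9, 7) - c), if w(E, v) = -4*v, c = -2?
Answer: -1133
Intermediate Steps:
-119 + 39*(w(9, 7) - c) = -119 + 39*(-4*7 - 1*(-2)) = -119 + 39*(-28 + 2) = -119 + 39*(-26) = -119 - 1014 = -1133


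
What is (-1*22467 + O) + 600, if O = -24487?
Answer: -46354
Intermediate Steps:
(-1*22467 + O) + 600 = (-1*22467 - 24487) + 600 = (-22467 - 24487) + 600 = -46954 + 600 = -46354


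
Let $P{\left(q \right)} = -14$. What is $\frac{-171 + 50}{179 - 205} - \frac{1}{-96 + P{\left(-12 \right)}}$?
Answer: $\frac{3334}{715} \approx 4.6629$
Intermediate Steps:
$\frac{-171 + 50}{179 - 205} - \frac{1}{-96 + P{\left(-12 \right)}} = \frac{-171 + 50}{179 - 205} - \frac{1}{-96 - 14} = - \frac{121}{-26} - \frac{1}{-110} = \left(-121\right) \left(- \frac{1}{26}\right) - - \frac{1}{110} = \frac{121}{26} + \frac{1}{110} = \frac{3334}{715}$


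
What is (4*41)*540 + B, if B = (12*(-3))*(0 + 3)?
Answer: 88452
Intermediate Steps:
B = -108 (B = -36*3 = -108)
(4*41)*540 + B = (4*41)*540 - 108 = 164*540 - 108 = 88560 - 108 = 88452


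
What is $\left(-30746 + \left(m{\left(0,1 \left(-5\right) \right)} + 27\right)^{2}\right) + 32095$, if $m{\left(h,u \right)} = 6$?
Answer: $2438$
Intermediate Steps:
$\left(-30746 + \left(m{\left(0,1 \left(-5\right) \right)} + 27\right)^{2}\right) + 32095 = \left(-30746 + \left(6 + 27\right)^{2}\right) + 32095 = \left(-30746 + 33^{2}\right) + 32095 = \left(-30746 + 1089\right) + 32095 = -29657 + 32095 = 2438$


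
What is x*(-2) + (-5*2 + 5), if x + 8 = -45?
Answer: 101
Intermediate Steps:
x = -53 (x = -8 - 45 = -53)
x*(-2) + (-5*2 + 5) = -53*(-2) + (-5*2 + 5) = 106 + (-10 + 5) = 106 - 5 = 101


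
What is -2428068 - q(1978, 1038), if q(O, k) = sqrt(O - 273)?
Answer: -2428068 - sqrt(1705) ≈ -2.4281e+6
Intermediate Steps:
q(O, k) = sqrt(-273 + O)
-2428068 - q(1978, 1038) = -2428068 - sqrt(-273 + 1978) = -2428068 - sqrt(1705)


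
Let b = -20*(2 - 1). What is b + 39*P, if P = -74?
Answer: -2906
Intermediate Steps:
b = -20 (b = -20*1 = -20)
b + 39*P = -20 + 39*(-74) = -20 - 2886 = -2906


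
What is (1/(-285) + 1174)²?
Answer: 111949798921/81225 ≈ 1.3783e+6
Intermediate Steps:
(1/(-285) + 1174)² = (-1/285 + 1174)² = (334589/285)² = 111949798921/81225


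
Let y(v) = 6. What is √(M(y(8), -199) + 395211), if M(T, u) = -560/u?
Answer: √15650862251/199 ≈ 628.66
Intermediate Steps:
√(M(y(8), -199) + 395211) = √(-560/(-199) + 395211) = √(-560*(-1/199) + 395211) = √(560/199 + 395211) = √(78647549/199) = √15650862251/199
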